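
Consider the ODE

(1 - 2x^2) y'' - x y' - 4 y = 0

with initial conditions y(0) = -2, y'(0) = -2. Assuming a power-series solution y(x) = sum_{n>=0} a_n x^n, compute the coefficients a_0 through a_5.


Ansatz: y(x) = sum_{n>=0} a_n x^n, so y'(x) = sum_{n>=1} n a_n x^(n-1) and y''(x) = sum_{n>=2} n(n-1) a_n x^(n-2).
Substitute into P(x) y'' + Q(x) y' + R(x) y = 0 with P(x) = 1 - 2x^2, Q(x) = -x, R(x) = -4, and match powers of x.
Initial conditions: a_0 = -2, a_1 = -2.
Setting the coefficient of each power of x to zero and solving order by order (substituting the coefficients already found):
  x^0: 2 a_2 - 4 a_0 = 0  ->  2 a_2 = 4 a_0 = -8  ->  a_2 = -4
  x^1: 6 a_3 - 5 a_1 = 0  ->  6 a_3 = 5 a_1 = -10  ->  a_3 = -5/3
  x^2: 12 a_4 - 10 a_2 = 0  ->  12 a_4 = 10 a_2 = -40  ->  a_4 = -10/3
  x^3: 20 a_5 - 19 a_3 = 0  ->  20 a_5 = 19 a_3 = -95/3  ->  a_5 = -19/12
Truncated series: y(x) = -2 - 2 x - 4 x^2 - (5/3) x^3 - (10/3) x^4 - (19/12) x^5 + O(x^6).

a_0 = -2; a_1 = -2; a_2 = -4; a_3 = -5/3; a_4 = -10/3; a_5 = -19/12


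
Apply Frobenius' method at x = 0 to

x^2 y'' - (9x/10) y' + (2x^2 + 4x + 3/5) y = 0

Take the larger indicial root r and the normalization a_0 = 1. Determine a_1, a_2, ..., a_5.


Write in Frobenius form y'' + (p(x)/x) y' + (q(x)/x^2) y = 0:
  p(x) = -9/10,  q(x) = 2x^2 + 4x + 3/5.
Indicial equation: r(r-1) + (-9/10) r + (3/5) = 0 -> roots r_1 = 3/2, r_2 = 2/5.
Take r = r_1 = 3/2. Let y(x) = x^r sum_{n>=0} a_n x^n with a_0 = 1.
Substitute y = x^r sum a_n x^n and match x^{r+n}. The recurrence is
  D(n) a_n + 4 a_{n-1} + 2 a_{n-2} = 0,  where D(n) = (r+n)(r+n-1) + (-9/10)(r+n) + (3/5).
  a_n = [-4 a_{n-1} - 2 a_{n-2}] / D(n).
Since the indicial polynomial factors as (r - r_1)(r - r_2), D(n) = (r_1 + n - r_1)(r_1 + n - r_2) = n(n + 11/10).
Evaluating step by step (a_0 = 1):
  n = 1: D(1) = 1(1 + 11/10) = 21/10; numerator = -4(1) = -4; a_1 = (-4)/(21/10) = -40/21
  n = 2: D(2) = 2(2 + 11/10) = 31/5; numerator = -4(-40/21) - 2(1) = 118/21; a_2 = (118/21)/(31/5) = 590/651
  n = 3: D(3) = 3(3 + 11/10) = 123/10; numerator = -4(590/651) - 2(-40/21) = 40/217; a_3 = (40/217)/(123/10) = 400/26691
  n = 4: D(4) = 4(4 + 11/10) = 102/5; numerator = -4(400/26691) - 2(590/651) = -2380/1271; a_4 = (-2380/1271)/(102/5) = -350/3813
  n = 5: D(5) = 5(5 + 11/10) = 61/2; numerator = -4(-350/3813) - 2(400/26691) = 3000/8897; a_5 = (3000/8897)/(61/2) = 6000/542717

r = 3/2; a_0 = 1; a_1 = -40/21; a_2 = 590/651; a_3 = 400/26691; a_4 = -350/3813; a_5 = 6000/542717


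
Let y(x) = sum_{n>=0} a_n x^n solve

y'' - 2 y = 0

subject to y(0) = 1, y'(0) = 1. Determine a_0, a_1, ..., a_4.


Ansatz: y(x) = sum_{n>=0} a_n x^n, so y'(x) = sum_{n>=1} n a_n x^(n-1) and y''(x) = sum_{n>=2} n(n-1) a_n x^(n-2).
Substitute into P(x) y'' + Q(x) y' + R(x) y = 0 with P(x) = 1, Q(x) = 0, R(x) = -2, and match powers of x.
Initial conditions: a_0 = 1, a_1 = 1.
Setting the coefficient of each power of x to zero and solving order by order (substituting the coefficients already found):
  x^0: 2 a_2 - 2 a_0 = 0  ->  2 a_2 = 2 a_0 = 2  ->  a_2 = 1
  x^1: 6 a_3 - 2 a_1 = 0  ->  6 a_3 = 2 a_1 = 2  ->  a_3 = 1/3
  x^2: 12 a_4 - 2 a_2 = 0  ->  12 a_4 = 2 a_2 = 2  ->  a_4 = 1/6
Truncated series: y(x) = 1 + x + x^2 + (1/3) x^3 + (1/6) x^4 + O(x^5).

a_0 = 1; a_1 = 1; a_2 = 1; a_3 = 1/3; a_4 = 1/6


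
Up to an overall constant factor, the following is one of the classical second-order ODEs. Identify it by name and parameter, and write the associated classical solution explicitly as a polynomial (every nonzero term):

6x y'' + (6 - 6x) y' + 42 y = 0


All three coefficients share the factor 6; dividing through by 6 gives  x y'' + (1 - x) y' + 7 y = 0.
This matches the Laguerre equation x y'' + (1 - x) y' + n y = 0 with n = 7; the polynomial solution is L_7(x).
With y = sum_k a_k x^k, matching x^k gives (k+1)k a_{k+1} + (k+1) a_{k+1} - k a_k + n a_k = 0, i.e. (k+1)^2 a_{k+1} = (k - n) a_k = (k - 7) a_k. The right side vanishes at k = 7, so the series terminates at degree 7.
Standard normalization L_n(0) = 1 gives a_0 = 1. Work upward with a_{k+1} = (k - 7) a_k / (k+1)^2:
  a_1 = (0 - 7)(1) / 1^2 = -7/1 = -7
  a_2 = (1 - 7)(-7) / 2^2 = 42/4 = 21/2
  a_3 = (2 - 7)(21/2) / 3^2 = (-105/2)/9 = -35/6
  a_4 = (3 - 7)(-35/6) / 4^2 = (70/3)/16 = 35/24
  a_5 = (4 - 7)(35/24) / 5^2 = (-35/8)/25 = -7/40
  a_6 = (5 - 7)(-7/40) / 6^2 = (7/20)/36 = 7/720
  a_7 = (6 - 7)(7/720) / 7^2 = (-7/720)/49 = -1/5040
Hence L_7(x) = -x^7/5040 + 7 x^6/720 - 7 x^5/40 + 35 x^4/24 - 35 x^3/6 + 21 x^2/2 - 7 x + 1.

L_7(x); series = -x^7/5040 + 7 x^6/720 - 7 x^5/40 + 35 x^4/24 - 35 x^3/6 + 21 x^2/2 - 7 x + 1


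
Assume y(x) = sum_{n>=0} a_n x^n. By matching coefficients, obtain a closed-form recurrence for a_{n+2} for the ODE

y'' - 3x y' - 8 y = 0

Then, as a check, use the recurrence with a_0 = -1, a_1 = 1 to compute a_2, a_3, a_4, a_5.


Substitute y = sum_n a_n x^n.
y''(x) has coefficient (n+2)(n+1) a_{n+2} at x^n;
-3 x y'(x) has coefficient -3 n a_n at x^n (shift);
-8 y(x) has coefficient -8 a_n at x^n.
Matching x^n: (n+2)(n+1) a_{n+2} + (-3n - 8) a_n = 0.
Thus a_{n+2} = (3n + 8) / ((n+1)(n+2)) * a_n.

Check with a_0 = -1, a_1 = 1 (apply the recurrence for n = 0, 1, 2, 3): a_0 = -1, a_1 = 1, a_2 = -4, a_3 = 11/6, a_4 = -14/3, a_5 = 187/120.

a_(n+2) = (3n + 8) / ((n+1)(n+2)) * a_n; check: a_0 = -1, a_1 = 1, a_2 = -4, a_3 = 11/6, a_4 = -14/3, a_5 = 187/120


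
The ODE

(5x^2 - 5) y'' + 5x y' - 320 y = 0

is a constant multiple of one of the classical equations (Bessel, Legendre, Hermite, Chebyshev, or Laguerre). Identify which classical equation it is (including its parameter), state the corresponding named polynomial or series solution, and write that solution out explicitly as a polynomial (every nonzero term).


All three coefficients share the factor -5; dividing through by -5 gives  (1 - x^2) y'' - x y' + 64 y = 0.
This matches the Chebyshev equation (1 - x^2) y'' - x y' + n^2 y = 0 (note the -x y' term, not -2x y') with n^2 = 64, so n = 8; the polynomial solution is T_8(x).
With y = sum_k a_k x^k, matching x^k gives (k+2)(k+1) a_{k+2} = (k^2 - n^2) a_k = (k - 8)(k + 8) a_k. The right side vanishes at k = 8, so the series with the parity of 8 terminates at degree 8.
Standard normalization: leading coefficient of T_n is 2^(n-1), so a_8 = 2^7 = 128. Work downward with a_k = (k+1)(k+2) a_{k+2} / ((k - 8)(k + 8)):
  a_6 = (7)(8)(128) / ((6 - 8)(6 + 8)) = 7168/(-28) = -256
  a_4 = (5)(6)(-256) / ((4 - 8)(4 + 8)) = -7680/(-48) = 160
  a_2 = (3)(4)(160) / ((2 - 8)(2 + 8)) = 1920/(-60) = -32
  a_0 = (1)(2)(-32) / ((0 - 8)(0 + 8)) = -64/(-64) = 1
Hence T_8(x) = 128 x^8 - 256 x^6 + 160 x^4 - 32 x^2 + 1.

T_8(x); series = 128 x^8 - 256 x^6 + 160 x^4 - 32 x^2 + 1


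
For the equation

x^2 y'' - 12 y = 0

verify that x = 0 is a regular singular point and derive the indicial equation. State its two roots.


Divide by x^2 to reach normal form y'' + P_1(x) y' + P_2(x) y = 0 with P_1(x) = 0 and P_2(x) = -12/x^2.
x = 0 is a singular point because the y-coefficient -12/x^2 has a pole at x = 0.
It is a regular singular point because x P_1(x) = p(x) = 0 and x^2 P_2(x) = q(x) = -12 are polynomials, hence analytic at x = 0.
p(0) = 0,  q(0) = -12.
Indicial equation: r(r-1) + p(0) r + q(0) = 0, i.e. r^2 + (p(0) - 1) r + q(0) = 0, i.e. r^2 - 1 r - 12 = 0.
Discriminant: (-1)^2 - 4(-12) = 49, so r = (1 ± 7)/2.
Solving: r_1 = 4, r_2 = -3.

indicial: r^2 - 1 r - 12 = 0; roots r_1 = 4, r_2 = -3


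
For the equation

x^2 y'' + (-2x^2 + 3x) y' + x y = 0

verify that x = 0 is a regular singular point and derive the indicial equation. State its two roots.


Divide by x^2 to reach normal form y'' + P_1(x) y' + P_2(x) y = 0 with P_1(x) = -2 + 3/x and P_2(x) = 1/x.
x = 0 is a singular point because the y'-coefficient -2 + 3/x has a pole at x = 0 and the y-coefficient 1/x has a pole at x = 0.
It is a regular singular point because x P_1(x) = p(x) = 3 - 2x and x^2 P_2(x) = q(x) = x are polynomials, hence analytic at x = 0.
p(0) = 3,  q(0) = 0.
Indicial equation: r(r-1) + p(0) r + q(0) = 0, i.e. r^2 + (p(0) - 1) r + q(0) = 0, i.e. r^2 + 2 r = 0.
Discriminant: (2)^2 - 4(0) = 4, so r = (-2 ± 2)/2.
Solving: r_1 = 0, r_2 = -2.

indicial: r^2 + 2 r = 0; roots r_1 = 0, r_2 = -2


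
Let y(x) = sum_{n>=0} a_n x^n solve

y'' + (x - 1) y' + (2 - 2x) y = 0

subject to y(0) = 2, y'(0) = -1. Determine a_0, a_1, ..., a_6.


Ansatz: y(x) = sum_{n>=0} a_n x^n, so y'(x) = sum_{n>=1} n a_n x^(n-1) and y''(x) = sum_{n>=2} n(n-1) a_n x^(n-2).
Substitute into P(x) y'' + Q(x) y' + R(x) y = 0 with P(x) = 1, Q(x) = x - 1, R(x) = 2 - 2x, and match powers of x.
Initial conditions: a_0 = 2, a_1 = -1.
Setting the coefficient of each power of x to zero and solving order by order (substituting the coefficients already found):
  x^0: 2 a_2 - a_1 + 2 a_0 = 0  ->  2 a_2 = a_1 - 2 a_0 = -5  ->  a_2 = -5/2
  x^1: 6 a_3 - 2 a_2 + 3 a_1 - 2 a_0 = 0  ->  6 a_3 = 2 a_2 - 3 a_1 + 2 a_0 = 2  ->  a_3 = 1/3
  x^2: 12 a_4 - 3 a_3 + 4 a_2 - 2 a_1 = 0  ->  12 a_4 = 3 a_3 - 4 a_2 + 2 a_1 = 9  ->  a_4 = 3/4
  x^3: 20 a_5 - 4 a_4 + 5 a_3 - 2 a_2 = 0  ->  20 a_5 = 4 a_4 - 5 a_3 + 2 a_2 = -11/3  ->  a_5 = -11/60
  x^4: 30 a_6 - 5 a_5 + 6 a_4 - 2 a_3 = 0  ->  30 a_6 = 5 a_5 - 6 a_4 + 2 a_3 = -19/4  ->  a_6 = -19/120
Truncated series: y(x) = 2 - x - (5/2) x^2 + (1/3) x^3 + (3/4) x^4 - (11/60) x^5 - (19/120) x^6 + O(x^7).

a_0 = 2; a_1 = -1; a_2 = -5/2; a_3 = 1/3; a_4 = 3/4; a_5 = -11/60; a_6 = -19/120


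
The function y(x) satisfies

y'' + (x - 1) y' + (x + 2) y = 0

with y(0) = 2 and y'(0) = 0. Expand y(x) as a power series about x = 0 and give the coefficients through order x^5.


Ansatz: y(x) = sum_{n>=0} a_n x^n, so y'(x) = sum_{n>=1} n a_n x^(n-1) and y''(x) = sum_{n>=2} n(n-1) a_n x^(n-2).
Substitute into P(x) y'' + Q(x) y' + R(x) y = 0 with P(x) = 1, Q(x) = x - 1, R(x) = x + 2, and match powers of x.
Initial conditions: a_0 = 2, a_1 = 0.
Setting the coefficient of each power of x to zero and solving order by order (substituting the coefficients already found):
  x^0: 2 a_2 - a_1 + 2 a_0 = 0  ->  2 a_2 = a_1 - 2 a_0 = -4  ->  a_2 = -2
  x^1: 6 a_3 - 2 a_2 + 3 a_1 + a_0 = 0  ->  6 a_3 = 2 a_2 - 3 a_1 - a_0 = -6  ->  a_3 = -1
  x^2: 12 a_4 - 3 a_3 + 4 a_2 + a_1 = 0  ->  12 a_4 = 3 a_3 - 4 a_2 - a_1 = 5  ->  a_4 = 5/12
  x^3: 20 a_5 - 4 a_4 + 5 a_3 + a_2 = 0  ->  20 a_5 = 4 a_4 - 5 a_3 - a_2 = 26/3  ->  a_5 = 13/30
Truncated series: y(x) = 2 - 2 x^2 - x^3 + (5/12) x^4 + (13/30) x^5 + O(x^6).

a_0 = 2; a_1 = 0; a_2 = -2; a_3 = -1; a_4 = 5/12; a_5 = 13/30


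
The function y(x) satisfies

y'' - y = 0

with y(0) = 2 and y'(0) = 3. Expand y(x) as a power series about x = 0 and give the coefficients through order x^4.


Ansatz: y(x) = sum_{n>=0} a_n x^n, so y'(x) = sum_{n>=1} n a_n x^(n-1) and y''(x) = sum_{n>=2} n(n-1) a_n x^(n-2).
Substitute into P(x) y'' + Q(x) y' + R(x) y = 0 with P(x) = 1, Q(x) = 0, R(x) = -1, and match powers of x.
Initial conditions: a_0 = 2, a_1 = 3.
Setting the coefficient of each power of x to zero and solving order by order (substituting the coefficients already found):
  x^0: 2 a_2 - a_0 = 0  ->  2 a_2 = a_0 = 2  ->  a_2 = 1
  x^1: 6 a_3 - a_1 = 0  ->  6 a_3 = a_1 = 3  ->  a_3 = 1/2
  x^2: 12 a_4 - a_2 = 0  ->  12 a_4 = a_2 = 1  ->  a_4 = 1/12
Truncated series: y(x) = 2 + 3 x + x^2 + (1/2) x^3 + (1/12) x^4 + O(x^5).

a_0 = 2; a_1 = 3; a_2 = 1; a_3 = 1/2; a_4 = 1/12


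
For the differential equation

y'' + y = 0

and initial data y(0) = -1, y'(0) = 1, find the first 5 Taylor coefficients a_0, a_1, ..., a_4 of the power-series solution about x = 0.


Ansatz: y(x) = sum_{n>=0} a_n x^n, so y'(x) = sum_{n>=1} n a_n x^(n-1) and y''(x) = sum_{n>=2} n(n-1) a_n x^(n-2).
Substitute into P(x) y'' + Q(x) y' + R(x) y = 0 with P(x) = 1, Q(x) = 0, R(x) = 1, and match powers of x.
Initial conditions: a_0 = -1, a_1 = 1.
Setting the coefficient of each power of x to zero and solving order by order (substituting the coefficients already found):
  x^0: 2 a_2 + a_0 = 0  ->  2 a_2 = -a_0 = 1  ->  a_2 = 1/2
  x^1: 6 a_3 + a_1 = 0  ->  6 a_3 = -a_1 = -1  ->  a_3 = -1/6
  x^2: 12 a_4 + a_2 = 0  ->  12 a_4 = -a_2 = -1/2  ->  a_4 = -1/24
Truncated series: y(x) = -1 + x + (1/2) x^2 - (1/6) x^3 - (1/24) x^4 + O(x^5).

a_0 = -1; a_1 = 1; a_2 = 1/2; a_3 = -1/6; a_4 = -1/24


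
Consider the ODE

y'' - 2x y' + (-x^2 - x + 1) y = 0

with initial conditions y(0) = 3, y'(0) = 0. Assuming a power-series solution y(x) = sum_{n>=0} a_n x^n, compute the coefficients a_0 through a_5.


Ansatz: y(x) = sum_{n>=0} a_n x^n, so y'(x) = sum_{n>=1} n a_n x^(n-1) and y''(x) = sum_{n>=2} n(n-1) a_n x^(n-2).
Substitute into P(x) y'' + Q(x) y' + R(x) y = 0 with P(x) = 1, Q(x) = -2x, R(x) = -x^2 - x + 1, and match powers of x.
Initial conditions: a_0 = 3, a_1 = 0.
Setting the coefficient of each power of x to zero and solving order by order (substituting the coefficients already found):
  x^0: 2 a_2 + a_0 = 0  ->  2 a_2 = -a_0 = -3  ->  a_2 = -3/2
  x^1: 6 a_3 - a_1 - a_0 = 0  ->  6 a_3 = a_1 + a_0 = 3  ->  a_3 = 1/2
  x^2: 12 a_4 - 3 a_2 - a_1 - a_0 = 0  ->  12 a_4 = 3 a_2 + a_1 + a_0 = -3/2  ->  a_4 = -1/8
  x^3: 20 a_5 - 5 a_3 - a_2 - a_1 = 0  ->  20 a_5 = 5 a_3 + a_2 + a_1 = 1  ->  a_5 = 1/20
Truncated series: y(x) = 3 - (3/2) x^2 + (1/2) x^3 - (1/8) x^4 + (1/20) x^5 + O(x^6).

a_0 = 3; a_1 = 0; a_2 = -3/2; a_3 = 1/2; a_4 = -1/8; a_5 = 1/20


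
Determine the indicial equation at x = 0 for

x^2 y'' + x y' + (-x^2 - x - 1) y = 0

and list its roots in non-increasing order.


Divide by x^2 to reach normal form y'' + P_1(x) y' + P_2(x) y = 0 with P_1(x) = 1/x and P_2(x) = -1 - 1/x - 1/x^2.
x = 0 is a singular point because the y'-coefficient 1/x has a pole at x = 0 and the y-coefficient -1 - 1/x - 1/x^2 has a pole at x = 0.
It is a regular singular point because x P_1(x) = p(x) = 1 and x^2 P_2(x) = q(x) = -x^2 - x - 1 are polynomials, hence analytic at x = 0.
p(0) = 1,  q(0) = -1.
Indicial equation: r(r-1) + p(0) r + q(0) = 0, i.e. r^2 + (p(0) - 1) r + q(0) = 0, i.e. r^2 - 1 = 0.
Discriminant: (0)^2 - 4(-1) = 4, so r = (0 ± 2)/2.
Solving: r_1 = 1, r_2 = -1.

indicial: r^2 - 1 = 0; roots r_1 = 1, r_2 = -1


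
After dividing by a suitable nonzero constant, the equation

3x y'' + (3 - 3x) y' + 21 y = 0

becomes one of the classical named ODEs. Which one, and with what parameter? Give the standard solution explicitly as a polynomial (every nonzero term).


All three coefficients share the factor 3; dividing through by 3 gives  x y'' + (1 - x) y' + 7 y = 0.
This matches the Laguerre equation x y'' + (1 - x) y' + n y = 0 with n = 7; the polynomial solution is L_7(x).
With y = sum_k a_k x^k, matching x^k gives (k+1)k a_{k+1} + (k+1) a_{k+1} - k a_k + n a_k = 0, i.e. (k+1)^2 a_{k+1} = (k - n) a_k = (k - 7) a_k. The right side vanishes at k = 7, so the series terminates at degree 7.
Standard normalization L_n(0) = 1 gives a_0 = 1. Work upward with a_{k+1} = (k - 7) a_k / (k+1)^2:
  a_1 = (0 - 7)(1) / 1^2 = -7/1 = -7
  a_2 = (1 - 7)(-7) / 2^2 = 42/4 = 21/2
  a_3 = (2 - 7)(21/2) / 3^2 = (-105/2)/9 = -35/6
  a_4 = (3 - 7)(-35/6) / 4^2 = (70/3)/16 = 35/24
  a_5 = (4 - 7)(35/24) / 5^2 = (-35/8)/25 = -7/40
  a_6 = (5 - 7)(-7/40) / 6^2 = (7/20)/36 = 7/720
  a_7 = (6 - 7)(7/720) / 7^2 = (-7/720)/49 = -1/5040
Hence L_7(x) = -x^7/5040 + 7 x^6/720 - 7 x^5/40 + 35 x^4/24 - 35 x^3/6 + 21 x^2/2 - 7 x + 1.

L_7(x); series = -x^7/5040 + 7 x^6/720 - 7 x^5/40 + 35 x^4/24 - 35 x^3/6 + 21 x^2/2 - 7 x + 1


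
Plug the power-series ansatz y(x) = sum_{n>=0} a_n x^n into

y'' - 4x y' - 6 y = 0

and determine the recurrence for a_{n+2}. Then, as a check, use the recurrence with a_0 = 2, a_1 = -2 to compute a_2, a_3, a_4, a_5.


Substitute y = sum_n a_n x^n.
y''(x) has coefficient (n+2)(n+1) a_{n+2} at x^n;
-4 x y'(x) has coefficient -4 n a_n at x^n (shift);
-6 y(x) has coefficient -6 a_n at x^n.
Matching x^n: (n+2)(n+1) a_{n+2} + (-4n - 6) a_n = 0.
Thus a_{n+2} = (4n + 6) / ((n+1)(n+2)) * a_n.

Check with a_0 = 2, a_1 = -2 (apply the recurrence for n = 0, 1, 2, 3): a_0 = 2, a_1 = -2, a_2 = 6, a_3 = -10/3, a_4 = 7, a_5 = -3.

a_(n+2) = (4n + 6) / ((n+1)(n+2)) * a_n; check: a_0 = 2, a_1 = -2, a_2 = 6, a_3 = -10/3, a_4 = 7, a_5 = -3


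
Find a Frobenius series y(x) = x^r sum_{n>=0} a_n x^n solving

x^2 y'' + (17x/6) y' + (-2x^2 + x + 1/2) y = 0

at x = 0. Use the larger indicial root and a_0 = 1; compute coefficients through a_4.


Write in Frobenius form y'' + (p(x)/x) y' + (q(x)/x^2) y = 0:
  p(x) = 17/6,  q(x) = -2x^2 + x + 1/2.
Indicial equation: r(r-1) + (17/6) r + (1/2) = 0 -> roots r_1 = -1/3, r_2 = -3/2.
Take r = r_1 = -1/3. Let y(x) = x^r sum_{n>=0} a_n x^n with a_0 = 1.
Substitute y = x^r sum a_n x^n and match x^{r+n}. The recurrence is
  D(n) a_n + 1 a_{n-1} - 2 a_{n-2} = 0,  where D(n) = (r+n)(r+n-1) + (17/6)(r+n) + (1/2).
  a_n = [-1 a_{n-1} + 2 a_{n-2}] / D(n).
Since the indicial polynomial factors as (r - r_1)(r - r_2), D(n) = (r_1 + n - r_1)(r_1 + n - r_2) = n(n + 7/6).
Evaluating step by step (a_0 = 1):
  n = 1: D(1) = 1(1 + 7/6) = 13/6; numerator = -1(1) = -1; a_1 = (-1)/(13/6) = -6/13
  n = 2: D(2) = 2(2 + 7/6) = 19/3; numerator = -1(-6/13) + 2(1) = 32/13; a_2 = (32/13)/(19/3) = 96/247
  n = 3: D(3) = 3(3 + 7/6) = 25/2; numerator = -1(96/247) + 2(-6/13) = -324/247; a_3 = (-324/247)/(25/2) = -648/6175
  n = 4: D(4) = 4(4 + 7/6) = 62/3; numerator = -1(-648/6175) + 2(96/247) = 5448/6175; a_4 = (5448/6175)/(62/3) = 8172/191425

r = -1/3; a_0 = 1; a_1 = -6/13; a_2 = 96/247; a_3 = -648/6175; a_4 = 8172/191425


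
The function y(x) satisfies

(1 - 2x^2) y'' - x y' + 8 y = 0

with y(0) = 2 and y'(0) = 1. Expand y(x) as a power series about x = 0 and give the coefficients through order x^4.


Ansatz: y(x) = sum_{n>=0} a_n x^n, so y'(x) = sum_{n>=1} n a_n x^(n-1) and y''(x) = sum_{n>=2} n(n-1) a_n x^(n-2).
Substitute into P(x) y'' + Q(x) y' + R(x) y = 0 with P(x) = 1 - 2x^2, Q(x) = -x, R(x) = 8, and match powers of x.
Initial conditions: a_0 = 2, a_1 = 1.
Setting the coefficient of each power of x to zero and solving order by order (substituting the coefficients already found):
  x^0: 2 a_2 + 8 a_0 = 0  ->  2 a_2 = -8 a_0 = -16  ->  a_2 = -8
  x^1: 6 a_3 + 7 a_1 = 0  ->  6 a_3 = -7 a_1 = -7  ->  a_3 = -7/6
  x^2: 12 a_4 + 2 a_2 = 0  ->  12 a_4 = -2 a_2 = 16  ->  a_4 = 4/3
Truncated series: y(x) = 2 + x - 8 x^2 - (7/6) x^3 + (4/3) x^4 + O(x^5).

a_0 = 2; a_1 = 1; a_2 = -8; a_3 = -7/6; a_4 = 4/3


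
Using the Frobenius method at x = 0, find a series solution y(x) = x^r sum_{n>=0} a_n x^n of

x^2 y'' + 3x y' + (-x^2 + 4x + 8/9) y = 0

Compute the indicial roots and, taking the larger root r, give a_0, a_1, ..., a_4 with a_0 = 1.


Write in Frobenius form y'' + (p(x)/x) y' + (q(x)/x^2) y = 0:
  p(x) = 3,  q(x) = -x^2 + 4x + 8/9.
Indicial equation: r(r-1) + (3) r + (8/9) = 0 -> roots r_1 = -2/3, r_2 = -4/3.
Take r = r_1 = -2/3. Let y(x) = x^r sum_{n>=0} a_n x^n with a_0 = 1.
Substitute y = x^r sum a_n x^n and match x^{r+n}. The recurrence is
  D(n) a_n + 4 a_{n-1} - 1 a_{n-2} = 0,  where D(n) = (r+n)(r+n-1) + (3)(r+n) + (8/9).
  a_n = [-4 a_{n-1} + 1 a_{n-2}] / D(n).
Since the indicial polynomial factors as (r - r_1)(r - r_2), D(n) = (r_1 + n - r_1)(r_1 + n - r_2) = n(n + 2/3).
Evaluating step by step (a_0 = 1):
  n = 1: D(1) = 1(1 + 2/3) = 5/3; numerator = -4(1) = -4; a_1 = (-4)/(5/3) = -12/5
  n = 2: D(2) = 2(2 + 2/3) = 16/3; numerator = -4(-12/5) + 1(1) = 53/5; a_2 = (53/5)/(16/3) = 159/80
  n = 3: D(3) = 3(3 + 2/3) = 11; numerator = -4(159/80) + 1(-12/5) = -207/20; a_3 = (-207/20)/(11) = -207/220
  n = 4: D(4) = 4(4 + 2/3) = 56/3; numerator = -4(-207/220) + 1(159/80) = 5061/880; a_4 = (5061/880)/(56/3) = 2169/7040

r = -2/3; a_0 = 1; a_1 = -12/5; a_2 = 159/80; a_3 = -207/220; a_4 = 2169/7040


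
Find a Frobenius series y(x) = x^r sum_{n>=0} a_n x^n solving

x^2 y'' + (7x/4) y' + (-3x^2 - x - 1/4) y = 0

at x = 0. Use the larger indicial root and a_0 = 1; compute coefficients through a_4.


Write in Frobenius form y'' + (p(x)/x) y' + (q(x)/x^2) y = 0:
  p(x) = 7/4,  q(x) = -3x^2 - x - 1/4.
Indicial equation: r(r-1) + (7/4) r + (-1/4) = 0 -> roots r_1 = 1/4, r_2 = -1.
Take r = r_1 = 1/4. Let y(x) = x^r sum_{n>=0} a_n x^n with a_0 = 1.
Substitute y = x^r sum a_n x^n and match x^{r+n}. The recurrence is
  D(n) a_n - 1 a_{n-1} - 3 a_{n-2} = 0,  where D(n) = (r+n)(r+n-1) + (7/4)(r+n) + (-1/4).
  a_n = [1 a_{n-1} + 3 a_{n-2}] / D(n).
Since the indicial polynomial factors as (r - r_1)(r - r_2), D(n) = (r_1 + n - r_1)(r_1 + n - r_2) = n(n + 5/4).
Evaluating step by step (a_0 = 1):
  n = 1: D(1) = 1(1 + 5/4) = 9/4; numerator = 1(1) = 1; a_1 = (1)/(9/4) = 4/9
  n = 2: D(2) = 2(2 + 5/4) = 13/2; numerator = 1(4/9) + 3(1) = 31/9; a_2 = (31/9)/(13/2) = 62/117
  n = 3: D(3) = 3(3 + 5/4) = 51/4; numerator = 1(62/117) + 3(4/9) = 218/117; a_3 = (218/117)/(51/4) = 872/5967
  n = 4: D(4) = 4(4 + 5/4) = 21; numerator = 1(872/5967) + 3(62/117) = 10358/5967; a_4 = (10358/5967)/(21) = 10358/125307

r = 1/4; a_0 = 1; a_1 = 4/9; a_2 = 62/117; a_3 = 872/5967; a_4 = 10358/125307


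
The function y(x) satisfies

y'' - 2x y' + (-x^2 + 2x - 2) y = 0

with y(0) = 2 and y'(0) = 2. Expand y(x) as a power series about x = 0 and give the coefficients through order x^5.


Ansatz: y(x) = sum_{n>=0} a_n x^n, so y'(x) = sum_{n>=1} n a_n x^(n-1) and y''(x) = sum_{n>=2} n(n-1) a_n x^(n-2).
Substitute into P(x) y'' + Q(x) y' + R(x) y = 0 with P(x) = 1, Q(x) = -2x, R(x) = -x^2 + 2x - 2, and match powers of x.
Initial conditions: a_0 = 2, a_1 = 2.
Setting the coefficient of each power of x to zero and solving order by order (substituting the coefficients already found):
  x^0: 2 a_2 - 2 a_0 = 0  ->  2 a_2 = 2 a_0 = 4  ->  a_2 = 2
  x^1: 6 a_3 - 4 a_1 + 2 a_0 = 0  ->  6 a_3 = 4 a_1 - 2 a_0 = 4  ->  a_3 = 2/3
  x^2: 12 a_4 - 6 a_2 + 2 a_1 - a_0 = 0  ->  12 a_4 = 6 a_2 - 2 a_1 + a_0 = 10  ->  a_4 = 5/6
  x^3: 20 a_5 - 8 a_3 + 2 a_2 - a_1 = 0  ->  20 a_5 = 8 a_3 - 2 a_2 + a_1 = 10/3  ->  a_5 = 1/6
Truncated series: y(x) = 2 + 2 x + 2 x^2 + (2/3) x^3 + (5/6) x^4 + (1/6) x^5 + O(x^6).

a_0 = 2; a_1 = 2; a_2 = 2; a_3 = 2/3; a_4 = 5/6; a_5 = 1/6


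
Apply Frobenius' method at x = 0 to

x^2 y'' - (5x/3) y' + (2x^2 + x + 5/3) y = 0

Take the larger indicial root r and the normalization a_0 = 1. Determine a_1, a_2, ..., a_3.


Write in Frobenius form y'' + (p(x)/x) y' + (q(x)/x^2) y = 0:
  p(x) = -5/3,  q(x) = 2x^2 + x + 5/3.
Indicial equation: r(r-1) + (-5/3) r + (5/3) = 0 -> roots r_1 = 5/3, r_2 = 1.
Take r = r_1 = 5/3. Let y(x) = x^r sum_{n>=0} a_n x^n with a_0 = 1.
Substitute y = x^r sum a_n x^n and match x^{r+n}. The recurrence is
  D(n) a_n + 1 a_{n-1} + 2 a_{n-2} = 0,  where D(n) = (r+n)(r+n-1) + (-5/3)(r+n) + (5/3).
  a_n = [-1 a_{n-1} - 2 a_{n-2}] / D(n).
Since the indicial polynomial factors as (r - r_1)(r - r_2), D(n) = (r_1 + n - r_1)(r_1 + n - r_2) = n(n + 2/3).
Evaluating step by step (a_0 = 1):
  n = 1: D(1) = 1(1 + 2/3) = 5/3; numerator = -1(1) = -1; a_1 = (-1)/(5/3) = -3/5
  n = 2: D(2) = 2(2 + 2/3) = 16/3; numerator = -1(-3/5) - 2(1) = -7/5; a_2 = (-7/5)/(16/3) = -21/80
  n = 3: D(3) = 3(3 + 2/3) = 11; numerator = -1(-21/80) - 2(-3/5) = 117/80; a_3 = (117/80)/(11) = 117/880

r = 5/3; a_0 = 1; a_1 = -3/5; a_2 = -21/80; a_3 = 117/880


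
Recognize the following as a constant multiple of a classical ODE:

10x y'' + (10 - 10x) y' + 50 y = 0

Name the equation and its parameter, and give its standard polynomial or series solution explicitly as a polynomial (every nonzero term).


All three coefficients share the factor 10; dividing through by 10 gives  x y'' + (1 - x) y' + 5 y = 0.
This matches the Laguerre equation x y'' + (1 - x) y' + n y = 0 with n = 5; the polynomial solution is L_5(x).
With y = sum_k a_k x^k, matching x^k gives (k+1)k a_{k+1} + (k+1) a_{k+1} - k a_k + n a_k = 0, i.e. (k+1)^2 a_{k+1} = (k - n) a_k = (k - 5) a_k. The right side vanishes at k = 5, so the series terminates at degree 5.
Standard normalization L_n(0) = 1 gives a_0 = 1. Work upward with a_{k+1} = (k - 5) a_k / (k+1)^2:
  a_1 = (0 - 5)(1) / 1^2 = -5/1 = -5
  a_2 = (1 - 5)(-5) / 2^2 = 20/4 = 5
  a_3 = (2 - 5)(5) / 3^2 = -15/9 = -5/3
  a_4 = (3 - 5)(-5/3) / 4^2 = (10/3)/16 = 5/24
  a_5 = (4 - 5)(5/24) / 5^2 = (-5/24)/25 = -1/120
Hence L_5(x) = -x^5/120 + 5 x^4/24 - 5 x^3/3 + 5 x^2 - 5 x + 1.

L_5(x); series = -x^5/120 + 5 x^4/24 - 5 x^3/3 + 5 x^2 - 5 x + 1


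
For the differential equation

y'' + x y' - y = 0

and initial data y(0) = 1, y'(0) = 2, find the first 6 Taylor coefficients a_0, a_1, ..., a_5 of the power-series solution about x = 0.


Ansatz: y(x) = sum_{n>=0} a_n x^n, so y'(x) = sum_{n>=1} n a_n x^(n-1) and y''(x) = sum_{n>=2} n(n-1) a_n x^(n-2).
Substitute into P(x) y'' + Q(x) y' + R(x) y = 0 with P(x) = 1, Q(x) = x, R(x) = -1, and match powers of x.
Initial conditions: a_0 = 1, a_1 = 2.
Setting the coefficient of each power of x to zero and solving order by order (substituting the coefficients already found):
  x^0: 2 a_2 - a_0 = 0  ->  2 a_2 = a_0 = 1  ->  a_2 = 1/2
  x^1: 6 a_3 = 0  ->  a_3 = 0
  x^2: 12 a_4 + a_2 = 0  ->  12 a_4 = -a_2 = -1/2  ->  a_4 = -1/24
  x^3: 20 a_5 + 2 a_3 = 0  ->  20 a_5 = -2 a_3 = 0  ->  a_5 = 0
Truncated series: y(x) = 1 + 2 x + (1/2) x^2 - (1/24) x^4 + O(x^6).

a_0 = 1; a_1 = 2; a_2 = 1/2; a_3 = 0; a_4 = -1/24; a_5 = 0


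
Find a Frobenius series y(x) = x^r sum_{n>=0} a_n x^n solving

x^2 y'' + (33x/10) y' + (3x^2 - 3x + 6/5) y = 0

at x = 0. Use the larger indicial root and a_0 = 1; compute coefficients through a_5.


Write in Frobenius form y'' + (p(x)/x) y' + (q(x)/x^2) y = 0:
  p(x) = 33/10,  q(x) = 3x^2 - 3x + 6/5.
Indicial equation: r(r-1) + (33/10) r + (6/5) = 0 -> roots r_1 = -4/5, r_2 = -3/2.
Take r = r_1 = -4/5. Let y(x) = x^r sum_{n>=0} a_n x^n with a_0 = 1.
Substitute y = x^r sum a_n x^n and match x^{r+n}. The recurrence is
  D(n) a_n - 3 a_{n-1} + 3 a_{n-2} = 0,  where D(n) = (r+n)(r+n-1) + (33/10)(r+n) + (6/5).
  a_n = [3 a_{n-1} - 3 a_{n-2}] / D(n).
Since the indicial polynomial factors as (r - r_1)(r - r_2), D(n) = (r_1 + n - r_1)(r_1 + n - r_2) = n(n + 7/10).
Evaluating step by step (a_0 = 1):
  n = 1: D(1) = 1(1 + 7/10) = 17/10; numerator = 3(1) = 3; a_1 = (3)/(17/10) = 30/17
  n = 2: D(2) = 2(2 + 7/10) = 27/5; numerator = 3(30/17) - 3(1) = 39/17; a_2 = (39/17)/(27/5) = 65/153
  n = 3: D(3) = 3(3 + 7/10) = 111/10; numerator = 3(65/153) - 3(30/17) = -205/51; a_3 = (-205/51)/(111/10) = -2050/5661
  n = 4: D(4) = 4(4 + 7/10) = 94/5; numerator = 3(-2050/5661) - 3(65/153) = -1485/629; a_4 = (-1485/629)/(94/5) = -7425/59126
  n = 5: D(5) = 5(5 + 7/10) = 57/2; numerator = 3(-7425/59126) - 3(-2050/5661) = 125875/177378; a_5 = (125875/177378)/(57/2) = 6625/266067

r = -4/5; a_0 = 1; a_1 = 30/17; a_2 = 65/153; a_3 = -2050/5661; a_4 = -7425/59126; a_5 = 6625/266067


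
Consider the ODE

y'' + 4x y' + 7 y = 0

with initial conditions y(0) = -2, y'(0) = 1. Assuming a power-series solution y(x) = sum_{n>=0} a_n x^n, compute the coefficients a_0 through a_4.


Ansatz: y(x) = sum_{n>=0} a_n x^n, so y'(x) = sum_{n>=1} n a_n x^(n-1) and y''(x) = sum_{n>=2} n(n-1) a_n x^(n-2).
Substitute into P(x) y'' + Q(x) y' + R(x) y = 0 with P(x) = 1, Q(x) = 4x, R(x) = 7, and match powers of x.
Initial conditions: a_0 = -2, a_1 = 1.
Setting the coefficient of each power of x to zero and solving order by order (substituting the coefficients already found):
  x^0: 2 a_2 + 7 a_0 = 0  ->  2 a_2 = -7 a_0 = 14  ->  a_2 = 7
  x^1: 6 a_3 + 11 a_1 = 0  ->  6 a_3 = -11 a_1 = -11  ->  a_3 = -11/6
  x^2: 12 a_4 + 15 a_2 = 0  ->  12 a_4 = -15 a_2 = -105  ->  a_4 = -35/4
Truncated series: y(x) = -2 + x + 7 x^2 - (11/6) x^3 - (35/4) x^4 + O(x^5).

a_0 = -2; a_1 = 1; a_2 = 7; a_3 = -11/6; a_4 = -35/4


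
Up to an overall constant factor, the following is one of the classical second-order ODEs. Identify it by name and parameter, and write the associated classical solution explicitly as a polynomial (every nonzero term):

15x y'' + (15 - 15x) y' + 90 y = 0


All three coefficients share the factor 15; dividing through by 15 gives  x y'' + (1 - x) y' + 6 y = 0.
This matches the Laguerre equation x y'' + (1 - x) y' + n y = 0 with n = 6; the polynomial solution is L_6(x).
With y = sum_k a_k x^k, matching x^k gives (k+1)k a_{k+1} + (k+1) a_{k+1} - k a_k + n a_k = 0, i.e. (k+1)^2 a_{k+1} = (k - n) a_k = (k - 6) a_k. The right side vanishes at k = 6, so the series terminates at degree 6.
Standard normalization L_n(0) = 1 gives a_0 = 1. Work upward with a_{k+1} = (k - 6) a_k / (k+1)^2:
  a_1 = (0 - 6)(1) / 1^2 = -6/1 = -6
  a_2 = (1 - 6)(-6) / 2^2 = 30/4 = 15/2
  a_3 = (2 - 6)(15/2) / 3^2 = -30/9 = -10/3
  a_4 = (3 - 6)(-10/3) / 4^2 = 10/16 = 5/8
  a_5 = (4 - 6)(5/8) / 5^2 = (-5/4)/25 = -1/20
  a_6 = (5 - 6)(-1/20) / 6^2 = (1/20)/36 = 1/720
Hence L_6(x) = x^6/720 - x^5/20 + 5 x^4/8 - 10 x^3/3 + 15 x^2/2 - 6 x + 1.

L_6(x); series = x^6/720 - x^5/20 + 5 x^4/8 - 10 x^3/3 + 15 x^2/2 - 6 x + 1


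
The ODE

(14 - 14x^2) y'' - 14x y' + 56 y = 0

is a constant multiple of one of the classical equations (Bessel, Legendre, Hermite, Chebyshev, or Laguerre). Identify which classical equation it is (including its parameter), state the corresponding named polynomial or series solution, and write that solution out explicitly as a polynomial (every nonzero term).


All three coefficients share the factor 14; dividing through by 14 gives  (1 - x^2) y'' - x y' + 4 y = 0.
This matches the Chebyshev equation (1 - x^2) y'' - x y' + n^2 y = 0 (note the -x y' term, not -2x y') with n^2 = 4, so n = 2; the polynomial solution is T_2(x).
With y = sum_k a_k x^k, matching x^k gives (k+2)(k+1) a_{k+2} = (k^2 - n^2) a_k = (k - 2)(k + 2) a_k. The right side vanishes at k = 2, so the series with the parity of 2 terminates at degree 2.
Standard normalization: leading coefficient of T_n is 2^(n-1), so a_2 = 2^1 = 2. Work downward with a_k = (k+1)(k+2) a_{k+2} / ((k - 2)(k + 2)):
  a_0 = (1)(2)(2) / ((0 - 2)(0 + 2)) = 4/(-4) = -1
Hence T_2(x) = 2 x^2 - 1.

T_2(x); series = 2 x^2 - 1


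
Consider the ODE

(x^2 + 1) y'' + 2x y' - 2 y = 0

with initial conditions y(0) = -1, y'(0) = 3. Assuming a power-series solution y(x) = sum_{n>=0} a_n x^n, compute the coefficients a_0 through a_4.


Ansatz: y(x) = sum_{n>=0} a_n x^n, so y'(x) = sum_{n>=1} n a_n x^(n-1) and y''(x) = sum_{n>=2} n(n-1) a_n x^(n-2).
Substitute into P(x) y'' + Q(x) y' + R(x) y = 0 with P(x) = x^2 + 1, Q(x) = 2x, R(x) = -2, and match powers of x.
Initial conditions: a_0 = -1, a_1 = 3.
Setting the coefficient of each power of x to zero and solving order by order (substituting the coefficients already found):
  x^0: 2 a_2 - 2 a_0 = 0  ->  2 a_2 = 2 a_0 = -2  ->  a_2 = -1
  x^1: 6 a_3 = 0  ->  a_3 = 0
  x^2: 12 a_4 + 4 a_2 = 0  ->  12 a_4 = -4 a_2 = 4  ->  a_4 = 1/3
Truncated series: y(x) = -1 + 3 x - x^2 + (1/3) x^4 + O(x^5).

a_0 = -1; a_1 = 3; a_2 = -1; a_3 = 0; a_4 = 1/3


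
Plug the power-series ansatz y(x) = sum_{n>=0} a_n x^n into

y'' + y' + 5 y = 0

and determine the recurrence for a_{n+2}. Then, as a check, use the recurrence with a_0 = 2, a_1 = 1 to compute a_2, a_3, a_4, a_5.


Substitute y = sum_n a_n x^n.
y''(x) has coefficient (n+2)(n+1) a_{n+2} at x^n;
y'(x) has coefficient (n+1) a_{n+1} at x^n;
5 y(x) has coefficient 5 a_n at x^n.
Matching x^n: (n+2)(n+1) a_{n+2} + (n+1) a_{n+1} + 5 a_n = 0.
Thus a_{n+2} = [-(n+1) a_{n+1} - 5 a_n] / ((n+1)(n+2)).

Check with a_0 = 2, a_1 = 1 (apply the recurrence for n = 0, 1, 2, 3): a_0 = 2, a_1 = 1, a_2 = -11/2, a_3 = 1, a_4 = 49/24, a_5 = -79/120.

a_(n+2) = [-(n+1) a_(n+1) - 5 a_n] / ((n+1)(n+2)); check: a_0 = 2, a_1 = 1, a_2 = -11/2, a_3 = 1, a_4 = 49/24, a_5 = -79/120


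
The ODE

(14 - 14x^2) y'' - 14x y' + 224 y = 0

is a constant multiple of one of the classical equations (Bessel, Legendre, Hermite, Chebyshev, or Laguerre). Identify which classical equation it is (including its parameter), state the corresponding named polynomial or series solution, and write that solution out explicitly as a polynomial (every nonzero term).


All three coefficients share the factor 14; dividing through by 14 gives  (1 - x^2) y'' - x y' + 16 y = 0.
This matches the Chebyshev equation (1 - x^2) y'' - x y' + n^2 y = 0 (note the -x y' term, not -2x y') with n^2 = 16, so n = 4; the polynomial solution is T_4(x).
With y = sum_k a_k x^k, matching x^k gives (k+2)(k+1) a_{k+2} = (k^2 - n^2) a_k = (k - 4)(k + 4) a_k. The right side vanishes at k = 4, so the series with the parity of 4 terminates at degree 4.
Standard normalization: leading coefficient of T_n is 2^(n-1), so a_4 = 2^3 = 8. Work downward with a_k = (k+1)(k+2) a_{k+2} / ((k - 4)(k + 4)):
  a_2 = (3)(4)(8) / ((2 - 4)(2 + 4)) = 96/(-12) = -8
  a_0 = (1)(2)(-8) / ((0 - 4)(0 + 4)) = -16/(-16) = 1
Hence T_4(x) = 8 x^4 - 8 x^2 + 1.

T_4(x); series = 8 x^4 - 8 x^2 + 1


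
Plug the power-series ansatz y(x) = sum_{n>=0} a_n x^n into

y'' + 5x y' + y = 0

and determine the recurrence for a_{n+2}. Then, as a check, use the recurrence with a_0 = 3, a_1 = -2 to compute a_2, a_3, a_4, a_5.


Substitute y = sum_n a_n x^n.
y''(x) has coefficient (n+2)(n+1) a_{n+2} at x^n;
5 x y'(x) has coefficient 5 n a_n at x^n (shift);
y(x) has coefficient 1 a_n at x^n.
Matching x^n: (n+2)(n+1) a_{n+2} + (5n + 1) a_n = 0.
Thus a_{n+2} = (-5n - 1) / ((n+1)(n+2)) * a_n.

Check with a_0 = 3, a_1 = -2 (apply the recurrence for n = 0, 1, 2, 3): a_0 = 3, a_1 = -2, a_2 = -3/2, a_3 = 2, a_4 = 11/8, a_5 = -8/5.

a_(n+2) = (-5n - 1) / ((n+1)(n+2)) * a_n; check: a_0 = 3, a_1 = -2, a_2 = -3/2, a_3 = 2, a_4 = 11/8, a_5 = -8/5


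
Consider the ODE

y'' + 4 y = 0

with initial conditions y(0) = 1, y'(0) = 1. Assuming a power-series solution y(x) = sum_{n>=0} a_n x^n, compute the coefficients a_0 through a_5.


Ansatz: y(x) = sum_{n>=0} a_n x^n, so y'(x) = sum_{n>=1} n a_n x^(n-1) and y''(x) = sum_{n>=2} n(n-1) a_n x^(n-2).
Substitute into P(x) y'' + Q(x) y' + R(x) y = 0 with P(x) = 1, Q(x) = 0, R(x) = 4, and match powers of x.
Initial conditions: a_0 = 1, a_1 = 1.
Setting the coefficient of each power of x to zero and solving order by order (substituting the coefficients already found):
  x^0: 2 a_2 + 4 a_0 = 0  ->  2 a_2 = -4 a_0 = -4  ->  a_2 = -2
  x^1: 6 a_3 + 4 a_1 = 0  ->  6 a_3 = -4 a_1 = -4  ->  a_3 = -2/3
  x^2: 12 a_4 + 4 a_2 = 0  ->  12 a_4 = -4 a_2 = 8  ->  a_4 = 2/3
  x^3: 20 a_5 + 4 a_3 = 0  ->  20 a_5 = -4 a_3 = 8/3  ->  a_5 = 2/15
Truncated series: y(x) = 1 + x - 2 x^2 - (2/3) x^3 + (2/3) x^4 + (2/15) x^5 + O(x^6).

a_0 = 1; a_1 = 1; a_2 = -2; a_3 = -2/3; a_4 = 2/3; a_5 = 2/15


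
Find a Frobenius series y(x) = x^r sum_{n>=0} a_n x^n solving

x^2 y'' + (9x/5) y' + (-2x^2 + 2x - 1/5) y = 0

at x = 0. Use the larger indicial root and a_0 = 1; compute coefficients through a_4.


Write in Frobenius form y'' + (p(x)/x) y' + (q(x)/x^2) y = 0:
  p(x) = 9/5,  q(x) = -2x^2 + 2x - 1/5.
Indicial equation: r(r-1) + (9/5) r + (-1/5) = 0 -> roots r_1 = 1/5, r_2 = -1.
Take r = r_1 = 1/5. Let y(x) = x^r sum_{n>=0} a_n x^n with a_0 = 1.
Substitute y = x^r sum a_n x^n and match x^{r+n}. The recurrence is
  D(n) a_n + 2 a_{n-1} - 2 a_{n-2} = 0,  where D(n) = (r+n)(r+n-1) + (9/5)(r+n) + (-1/5).
  a_n = [-2 a_{n-1} + 2 a_{n-2}] / D(n).
Since the indicial polynomial factors as (r - r_1)(r - r_2), D(n) = (r_1 + n - r_1)(r_1 + n - r_2) = n(n + 6/5).
Evaluating step by step (a_0 = 1):
  n = 1: D(1) = 1(1 + 6/5) = 11/5; numerator = -2(1) = -2; a_1 = (-2)/(11/5) = -10/11
  n = 2: D(2) = 2(2 + 6/5) = 32/5; numerator = -2(-10/11) + 2(1) = 42/11; a_2 = (42/11)/(32/5) = 105/176
  n = 3: D(3) = 3(3 + 6/5) = 63/5; numerator = -2(105/176) + 2(-10/11) = -265/88; a_3 = (-265/88)/(63/5) = -1325/5544
  n = 4: D(4) = 4(4 + 6/5) = 104/5; numerator = -2(-1325/5544) + 2(105/176) = 9265/5544; a_4 = (9265/5544)/(104/5) = 46325/576576

r = 1/5; a_0 = 1; a_1 = -10/11; a_2 = 105/176; a_3 = -1325/5544; a_4 = 46325/576576


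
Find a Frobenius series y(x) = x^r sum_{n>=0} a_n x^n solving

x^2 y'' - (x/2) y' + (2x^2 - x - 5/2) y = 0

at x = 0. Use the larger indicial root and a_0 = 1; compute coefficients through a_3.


Write in Frobenius form y'' + (p(x)/x) y' + (q(x)/x^2) y = 0:
  p(x) = -1/2,  q(x) = 2x^2 - x - 5/2.
Indicial equation: r(r-1) + (-1/2) r + (-5/2) = 0 -> roots r_1 = 5/2, r_2 = -1.
Take r = r_1 = 5/2. Let y(x) = x^r sum_{n>=0} a_n x^n with a_0 = 1.
Substitute y = x^r sum a_n x^n and match x^{r+n}. The recurrence is
  D(n) a_n - 1 a_{n-1} + 2 a_{n-2} = 0,  where D(n) = (r+n)(r+n-1) + (-1/2)(r+n) + (-5/2).
  a_n = [1 a_{n-1} - 2 a_{n-2}] / D(n).
Since the indicial polynomial factors as (r - r_1)(r - r_2), D(n) = (r_1 + n - r_1)(r_1 + n - r_2) = n(n + 7/2).
Evaluating step by step (a_0 = 1):
  n = 1: D(1) = 1(1 + 7/2) = 9/2; numerator = 1(1) = 1; a_1 = (1)/(9/2) = 2/9
  n = 2: D(2) = 2(2 + 7/2) = 11; numerator = 1(2/9) - 2(1) = -16/9; a_2 = (-16/9)/(11) = -16/99
  n = 3: D(3) = 3(3 + 7/2) = 39/2; numerator = 1(-16/99) - 2(2/9) = -20/33; a_3 = (-20/33)/(39/2) = -40/1287

r = 5/2; a_0 = 1; a_1 = 2/9; a_2 = -16/99; a_3 = -40/1287


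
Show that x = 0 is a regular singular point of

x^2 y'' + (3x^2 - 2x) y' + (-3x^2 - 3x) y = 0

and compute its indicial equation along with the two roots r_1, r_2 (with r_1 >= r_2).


Divide by x^2 to reach normal form y'' + P_1(x) y' + P_2(x) y = 0 with P_1(x) = 3 - 2/x and P_2(x) = -3 - 3/x.
x = 0 is a singular point because the y'-coefficient 3 - 2/x has a pole at x = 0 and the y-coefficient -3 - 3/x has a pole at x = 0.
It is a regular singular point because x P_1(x) = p(x) = 3x - 2 and x^2 P_2(x) = q(x) = -3x^2 - 3x are polynomials, hence analytic at x = 0.
p(0) = -2,  q(0) = 0.
Indicial equation: r(r-1) + p(0) r + q(0) = 0, i.e. r^2 + (p(0) - 1) r + q(0) = 0, i.e. r^2 - 3 r = 0.
Discriminant: (-3)^2 - 4(0) = 9, so r = (3 ± 3)/2.
Solving: r_1 = 3, r_2 = 0.

indicial: r^2 - 3 r = 0; roots r_1 = 3, r_2 = 0


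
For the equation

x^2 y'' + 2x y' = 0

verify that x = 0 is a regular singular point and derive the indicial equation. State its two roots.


Divide by x^2 to reach normal form y'' + P_1(x) y' + P_2(x) y = 0 with P_1(x) = 2/x and P_2(x) = 0.
x = 0 is a singular point because the y'-coefficient 2/x has a pole at x = 0.
It is a regular singular point because x P_1(x) = p(x) = 2 and x^2 P_2(x) = q(x) = 0 are polynomials, hence analytic at x = 0.
p(0) = 2,  q(0) = 0.
Indicial equation: r(r-1) + p(0) r + q(0) = 0, i.e. r^2 + (p(0) - 1) r + q(0) = 0, i.e. r^2 + 1 r = 0.
Discriminant: (1)^2 - 4(0) = 1, so r = (-1 ± 1)/2.
Solving: r_1 = 0, r_2 = -1.

indicial: r^2 + 1 r = 0; roots r_1 = 0, r_2 = -1


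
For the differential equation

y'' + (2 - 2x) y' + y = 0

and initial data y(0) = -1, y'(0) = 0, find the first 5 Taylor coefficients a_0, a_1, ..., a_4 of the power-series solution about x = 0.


Ansatz: y(x) = sum_{n>=0} a_n x^n, so y'(x) = sum_{n>=1} n a_n x^(n-1) and y''(x) = sum_{n>=2} n(n-1) a_n x^(n-2).
Substitute into P(x) y'' + Q(x) y' + R(x) y = 0 with P(x) = 1, Q(x) = 2 - 2x, R(x) = 1, and match powers of x.
Initial conditions: a_0 = -1, a_1 = 0.
Setting the coefficient of each power of x to zero and solving order by order (substituting the coefficients already found):
  x^0: 2 a_2 + 2 a_1 + a_0 = 0  ->  2 a_2 = -2 a_1 - a_0 = 1  ->  a_2 = 1/2
  x^1: 6 a_3 + 4 a_2 - a_1 = 0  ->  6 a_3 = -4 a_2 + a_1 = -2  ->  a_3 = -1/3
  x^2: 12 a_4 + 6 a_3 - 3 a_2 = 0  ->  12 a_4 = -6 a_3 + 3 a_2 = 7/2  ->  a_4 = 7/24
Truncated series: y(x) = -1 + (1/2) x^2 - (1/3) x^3 + (7/24) x^4 + O(x^5).

a_0 = -1; a_1 = 0; a_2 = 1/2; a_3 = -1/3; a_4 = 7/24


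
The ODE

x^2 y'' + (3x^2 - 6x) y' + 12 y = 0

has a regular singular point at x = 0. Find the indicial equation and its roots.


Divide by x^2 to reach normal form y'' + P_1(x) y' + P_2(x) y = 0 with P_1(x) = 3 - 6/x and P_2(x) = 12/x^2.
x = 0 is a singular point because the y'-coefficient 3 - 6/x has a pole at x = 0 and the y-coefficient 12/x^2 has a pole at x = 0.
It is a regular singular point because x P_1(x) = p(x) = 3x - 6 and x^2 P_2(x) = q(x) = 12 are polynomials, hence analytic at x = 0.
p(0) = -6,  q(0) = 12.
Indicial equation: r(r-1) + p(0) r + q(0) = 0, i.e. r^2 + (p(0) - 1) r + q(0) = 0, i.e. r^2 - 7 r + 12 = 0.
Discriminant: (-7)^2 - 4(12) = 1, so r = (7 ± 1)/2.
Solving: r_1 = 4, r_2 = 3.

indicial: r^2 - 7 r + 12 = 0; roots r_1 = 4, r_2 = 3


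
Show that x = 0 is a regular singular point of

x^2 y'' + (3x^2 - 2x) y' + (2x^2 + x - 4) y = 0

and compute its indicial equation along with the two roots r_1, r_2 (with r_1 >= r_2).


Divide by x^2 to reach normal form y'' + P_1(x) y' + P_2(x) y = 0 with P_1(x) = 3 - 2/x and P_2(x) = 2 + 1/x - 4/x^2.
x = 0 is a singular point because the y'-coefficient 3 - 2/x has a pole at x = 0 and the y-coefficient 2 + 1/x - 4/x^2 has a pole at x = 0.
It is a regular singular point because x P_1(x) = p(x) = 3x - 2 and x^2 P_2(x) = q(x) = 2x^2 + x - 4 are polynomials, hence analytic at x = 0.
p(0) = -2,  q(0) = -4.
Indicial equation: r(r-1) + p(0) r + q(0) = 0, i.e. r^2 + (p(0) - 1) r + q(0) = 0, i.e. r^2 - 3 r - 4 = 0.
Discriminant: (-3)^2 - 4(-4) = 25, so r = (3 ± 5)/2.
Solving: r_1 = 4, r_2 = -1.

indicial: r^2 - 3 r - 4 = 0; roots r_1 = 4, r_2 = -1
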